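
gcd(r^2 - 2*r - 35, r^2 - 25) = r + 5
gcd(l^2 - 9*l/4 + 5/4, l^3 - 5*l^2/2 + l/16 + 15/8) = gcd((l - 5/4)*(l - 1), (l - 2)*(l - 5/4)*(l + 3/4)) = l - 5/4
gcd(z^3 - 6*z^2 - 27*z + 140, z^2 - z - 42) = z - 7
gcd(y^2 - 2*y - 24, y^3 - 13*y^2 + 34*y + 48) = y - 6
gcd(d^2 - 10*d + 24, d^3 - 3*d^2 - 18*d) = d - 6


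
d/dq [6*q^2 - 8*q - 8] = 12*q - 8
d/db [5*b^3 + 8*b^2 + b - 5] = 15*b^2 + 16*b + 1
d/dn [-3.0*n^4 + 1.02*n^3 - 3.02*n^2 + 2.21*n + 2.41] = -12.0*n^3 + 3.06*n^2 - 6.04*n + 2.21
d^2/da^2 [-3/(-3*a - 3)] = 2/(a + 1)^3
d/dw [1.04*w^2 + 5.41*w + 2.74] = 2.08*w + 5.41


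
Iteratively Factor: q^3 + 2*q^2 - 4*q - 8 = (q + 2)*(q^2 - 4) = (q + 2)^2*(q - 2)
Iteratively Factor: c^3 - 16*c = (c)*(c^2 - 16) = c*(c + 4)*(c - 4)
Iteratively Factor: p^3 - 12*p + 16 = (p - 2)*(p^2 + 2*p - 8) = (p - 2)^2*(p + 4)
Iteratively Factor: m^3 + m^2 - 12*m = (m + 4)*(m^2 - 3*m) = m*(m + 4)*(m - 3)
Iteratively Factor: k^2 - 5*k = (k - 5)*(k)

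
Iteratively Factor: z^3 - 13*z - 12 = (z + 1)*(z^2 - z - 12) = (z + 1)*(z + 3)*(z - 4)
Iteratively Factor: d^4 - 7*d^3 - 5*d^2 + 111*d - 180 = (d + 4)*(d^3 - 11*d^2 + 39*d - 45) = (d - 3)*(d + 4)*(d^2 - 8*d + 15) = (d - 5)*(d - 3)*(d + 4)*(d - 3)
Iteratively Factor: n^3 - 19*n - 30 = (n + 3)*(n^2 - 3*n - 10) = (n - 5)*(n + 3)*(n + 2)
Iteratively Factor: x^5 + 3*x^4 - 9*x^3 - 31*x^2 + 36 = (x + 2)*(x^4 + x^3 - 11*x^2 - 9*x + 18) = (x - 3)*(x + 2)*(x^3 + 4*x^2 + x - 6) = (x - 3)*(x + 2)*(x + 3)*(x^2 + x - 2) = (x - 3)*(x - 1)*(x + 2)*(x + 3)*(x + 2)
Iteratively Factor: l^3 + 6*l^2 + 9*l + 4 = (l + 1)*(l^2 + 5*l + 4) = (l + 1)*(l + 4)*(l + 1)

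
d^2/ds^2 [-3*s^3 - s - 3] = -18*s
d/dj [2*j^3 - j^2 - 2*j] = 6*j^2 - 2*j - 2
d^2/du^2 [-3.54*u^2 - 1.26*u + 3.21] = -7.08000000000000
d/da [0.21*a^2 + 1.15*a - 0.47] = 0.42*a + 1.15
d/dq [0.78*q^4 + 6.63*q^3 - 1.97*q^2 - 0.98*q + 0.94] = 3.12*q^3 + 19.89*q^2 - 3.94*q - 0.98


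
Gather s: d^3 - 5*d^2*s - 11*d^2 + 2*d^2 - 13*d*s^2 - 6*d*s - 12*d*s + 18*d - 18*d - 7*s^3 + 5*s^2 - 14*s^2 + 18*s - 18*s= d^3 - 9*d^2 - 7*s^3 + s^2*(-13*d - 9) + s*(-5*d^2 - 18*d)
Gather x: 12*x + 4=12*x + 4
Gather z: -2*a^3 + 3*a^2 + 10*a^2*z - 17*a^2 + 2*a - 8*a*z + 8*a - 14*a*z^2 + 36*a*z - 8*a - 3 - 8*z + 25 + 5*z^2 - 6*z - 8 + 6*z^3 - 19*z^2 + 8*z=-2*a^3 - 14*a^2 + 2*a + 6*z^3 + z^2*(-14*a - 14) + z*(10*a^2 + 28*a - 6) + 14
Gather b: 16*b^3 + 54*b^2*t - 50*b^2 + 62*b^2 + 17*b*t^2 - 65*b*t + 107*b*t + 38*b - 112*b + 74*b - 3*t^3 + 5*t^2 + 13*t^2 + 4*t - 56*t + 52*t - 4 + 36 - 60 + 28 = 16*b^3 + b^2*(54*t + 12) + b*(17*t^2 + 42*t) - 3*t^3 + 18*t^2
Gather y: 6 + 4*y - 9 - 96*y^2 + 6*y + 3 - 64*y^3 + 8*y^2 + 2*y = -64*y^3 - 88*y^2 + 12*y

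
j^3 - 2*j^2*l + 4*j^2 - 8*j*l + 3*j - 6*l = (j + 1)*(j + 3)*(j - 2*l)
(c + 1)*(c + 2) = c^2 + 3*c + 2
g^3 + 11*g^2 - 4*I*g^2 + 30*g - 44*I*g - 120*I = (g + 5)*(g + 6)*(g - 4*I)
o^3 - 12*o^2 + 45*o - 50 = (o - 5)^2*(o - 2)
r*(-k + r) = -k*r + r^2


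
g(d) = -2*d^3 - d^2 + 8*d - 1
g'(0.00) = 8.00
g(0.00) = -1.00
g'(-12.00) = -832.00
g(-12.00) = 3215.00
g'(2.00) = -20.00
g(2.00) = -5.00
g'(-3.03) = -41.03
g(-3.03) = 21.22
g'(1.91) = -17.71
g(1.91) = -3.30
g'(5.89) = -211.93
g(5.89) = -397.25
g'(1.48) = -8.10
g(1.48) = 2.17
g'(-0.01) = 8.02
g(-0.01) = -1.08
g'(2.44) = -32.60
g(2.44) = -16.49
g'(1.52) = -8.90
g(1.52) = 1.83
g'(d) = -6*d^2 - 2*d + 8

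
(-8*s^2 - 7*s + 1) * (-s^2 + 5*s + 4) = 8*s^4 - 33*s^3 - 68*s^2 - 23*s + 4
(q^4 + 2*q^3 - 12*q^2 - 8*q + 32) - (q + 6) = q^4 + 2*q^3 - 12*q^2 - 9*q + 26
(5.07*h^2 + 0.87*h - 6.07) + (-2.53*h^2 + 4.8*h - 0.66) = 2.54*h^2 + 5.67*h - 6.73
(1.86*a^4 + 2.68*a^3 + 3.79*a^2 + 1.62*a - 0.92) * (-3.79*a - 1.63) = -7.0494*a^5 - 13.189*a^4 - 18.7325*a^3 - 12.3175*a^2 + 0.8462*a + 1.4996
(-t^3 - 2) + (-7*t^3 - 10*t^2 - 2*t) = -8*t^3 - 10*t^2 - 2*t - 2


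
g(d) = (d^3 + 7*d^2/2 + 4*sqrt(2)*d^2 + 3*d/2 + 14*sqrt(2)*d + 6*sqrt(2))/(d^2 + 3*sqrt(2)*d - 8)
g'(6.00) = 0.60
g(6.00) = 12.76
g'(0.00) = -3.22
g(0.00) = -1.06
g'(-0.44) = -1.46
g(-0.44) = -0.08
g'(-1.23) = -0.21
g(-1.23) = 0.49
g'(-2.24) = 0.37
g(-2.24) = 0.36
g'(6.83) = 0.71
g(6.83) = 13.30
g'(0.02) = -3.35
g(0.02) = -1.13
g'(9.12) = 0.86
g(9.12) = 15.13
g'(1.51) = -919.95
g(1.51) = 94.64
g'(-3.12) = 0.59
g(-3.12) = -0.07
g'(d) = (-2*d - 3*sqrt(2))*(d^3 + 7*d^2/2 + 4*sqrt(2)*d^2 + 3*d/2 + 14*sqrt(2)*d + 6*sqrt(2))/(d^2 + 3*sqrt(2)*d - 8)^2 + (3*d^2 + 7*d + 8*sqrt(2)*d + 3/2 + 14*sqrt(2))/(d^2 + 3*sqrt(2)*d - 8)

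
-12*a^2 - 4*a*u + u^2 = (-6*a + u)*(2*a + u)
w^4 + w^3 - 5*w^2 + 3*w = w*(w - 1)^2*(w + 3)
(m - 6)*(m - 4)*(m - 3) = m^3 - 13*m^2 + 54*m - 72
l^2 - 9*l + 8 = (l - 8)*(l - 1)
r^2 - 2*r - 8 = (r - 4)*(r + 2)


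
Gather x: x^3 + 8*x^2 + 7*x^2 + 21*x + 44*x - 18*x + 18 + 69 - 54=x^3 + 15*x^2 + 47*x + 33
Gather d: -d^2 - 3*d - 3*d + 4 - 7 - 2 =-d^2 - 6*d - 5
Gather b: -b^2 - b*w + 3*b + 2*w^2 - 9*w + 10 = -b^2 + b*(3 - w) + 2*w^2 - 9*w + 10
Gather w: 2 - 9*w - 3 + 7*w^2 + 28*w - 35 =7*w^2 + 19*w - 36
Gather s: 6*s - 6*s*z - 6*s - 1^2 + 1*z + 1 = -6*s*z + z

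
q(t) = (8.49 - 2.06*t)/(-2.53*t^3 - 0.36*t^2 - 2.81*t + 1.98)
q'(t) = (8.49 - 2.06*t)*(7.59*t^2 + 0.72*t + 2.81)/(-2.53*t^3 - 0.36*t^2 - 2.81*t + 1.98)^2 - 2.06/(-2.53*t^3 - 0.36*t^2 - 2.81*t + 1.98)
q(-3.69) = 0.12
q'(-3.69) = 0.08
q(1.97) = -0.18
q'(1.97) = 0.34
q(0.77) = -4.45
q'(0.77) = 23.86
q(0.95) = -2.05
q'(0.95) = 7.31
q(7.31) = 0.01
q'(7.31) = -0.00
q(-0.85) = 1.81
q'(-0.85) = 2.09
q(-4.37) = 0.08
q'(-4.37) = 0.04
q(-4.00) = 0.10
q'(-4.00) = 0.06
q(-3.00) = 0.19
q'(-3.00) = 0.15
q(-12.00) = 0.01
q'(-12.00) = 0.00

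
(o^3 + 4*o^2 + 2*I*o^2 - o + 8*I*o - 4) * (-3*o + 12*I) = -3*o^4 - 12*o^3 + 6*I*o^3 - 21*o^2 + 24*I*o^2 - 84*o - 12*I*o - 48*I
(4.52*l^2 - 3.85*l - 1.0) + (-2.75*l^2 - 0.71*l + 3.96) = 1.77*l^2 - 4.56*l + 2.96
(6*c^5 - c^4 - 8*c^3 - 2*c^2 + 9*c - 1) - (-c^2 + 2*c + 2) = 6*c^5 - c^4 - 8*c^3 - c^2 + 7*c - 3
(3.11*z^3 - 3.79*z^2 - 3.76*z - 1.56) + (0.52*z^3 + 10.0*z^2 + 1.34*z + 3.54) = 3.63*z^3 + 6.21*z^2 - 2.42*z + 1.98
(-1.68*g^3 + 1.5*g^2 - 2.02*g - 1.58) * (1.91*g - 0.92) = -3.2088*g^4 + 4.4106*g^3 - 5.2382*g^2 - 1.1594*g + 1.4536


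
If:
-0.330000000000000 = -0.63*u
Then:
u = 0.52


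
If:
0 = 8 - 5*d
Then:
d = 8/5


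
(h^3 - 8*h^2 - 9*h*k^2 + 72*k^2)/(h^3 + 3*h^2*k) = 1 - 3*k/h - 8/h + 24*k/h^2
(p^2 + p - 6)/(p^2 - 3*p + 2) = (p + 3)/(p - 1)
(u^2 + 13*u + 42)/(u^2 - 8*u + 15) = (u^2 + 13*u + 42)/(u^2 - 8*u + 15)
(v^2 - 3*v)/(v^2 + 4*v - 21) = v/(v + 7)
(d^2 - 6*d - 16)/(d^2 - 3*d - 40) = (d + 2)/(d + 5)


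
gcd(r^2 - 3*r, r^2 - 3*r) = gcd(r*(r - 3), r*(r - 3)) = r^2 - 3*r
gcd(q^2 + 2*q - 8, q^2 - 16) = q + 4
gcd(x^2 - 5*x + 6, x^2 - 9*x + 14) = x - 2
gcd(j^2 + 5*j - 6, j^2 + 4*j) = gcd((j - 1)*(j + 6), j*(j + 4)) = 1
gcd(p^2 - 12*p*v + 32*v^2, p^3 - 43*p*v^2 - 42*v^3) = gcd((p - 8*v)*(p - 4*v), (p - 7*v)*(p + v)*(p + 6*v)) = 1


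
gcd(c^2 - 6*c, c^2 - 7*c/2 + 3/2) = 1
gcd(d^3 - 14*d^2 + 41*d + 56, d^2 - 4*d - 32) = d - 8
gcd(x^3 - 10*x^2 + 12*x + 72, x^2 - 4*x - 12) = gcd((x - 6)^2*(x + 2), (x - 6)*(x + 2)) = x^2 - 4*x - 12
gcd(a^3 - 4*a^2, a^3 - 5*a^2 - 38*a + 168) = a - 4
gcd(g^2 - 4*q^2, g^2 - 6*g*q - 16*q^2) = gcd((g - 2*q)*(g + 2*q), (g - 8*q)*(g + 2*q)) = g + 2*q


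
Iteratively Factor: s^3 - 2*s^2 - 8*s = (s - 4)*(s^2 + 2*s) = (s - 4)*(s + 2)*(s)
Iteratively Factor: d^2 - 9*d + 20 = (d - 5)*(d - 4)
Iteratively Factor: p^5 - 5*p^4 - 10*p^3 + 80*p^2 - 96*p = (p - 3)*(p^4 - 2*p^3 - 16*p^2 + 32*p) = (p - 3)*(p - 2)*(p^3 - 16*p) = (p - 4)*(p - 3)*(p - 2)*(p^2 + 4*p) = (p - 4)*(p - 3)*(p - 2)*(p + 4)*(p)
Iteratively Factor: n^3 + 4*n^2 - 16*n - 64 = (n - 4)*(n^2 + 8*n + 16) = (n - 4)*(n + 4)*(n + 4)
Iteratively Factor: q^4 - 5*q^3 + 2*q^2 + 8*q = (q)*(q^3 - 5*q^2 + 2*q + 8) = q*(q - 2)*(q^2 - 3*q - 4) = q*(q - 2)*(q + 1)*(q - 4)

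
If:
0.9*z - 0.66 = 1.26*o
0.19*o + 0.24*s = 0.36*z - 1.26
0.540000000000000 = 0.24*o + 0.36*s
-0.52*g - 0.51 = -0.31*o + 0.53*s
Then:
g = 1.14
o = 2.86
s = -0.41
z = 4.74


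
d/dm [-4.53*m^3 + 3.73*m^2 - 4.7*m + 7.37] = -13.59*m^2 + 7.46*m - 4.7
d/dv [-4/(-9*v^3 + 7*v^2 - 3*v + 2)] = 4*(-27*v^2 + 14*v - 3)/(9*v^3 - 7*v^2 + 3*v - 2)^2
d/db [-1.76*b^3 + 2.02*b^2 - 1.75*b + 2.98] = -5.28*b^2 + 4.04*b - 1.75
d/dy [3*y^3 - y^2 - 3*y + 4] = 9*y^2 - 2*y - 3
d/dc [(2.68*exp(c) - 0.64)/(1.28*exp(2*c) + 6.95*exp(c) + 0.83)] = (-3.4304*exp(2*c) + 1.6384*exp(c) + 6.6724)*exp(c)/(1.6384*exp(4*c) + 17.792*exp(3*c) + 50.4273*exp(2*c) + 11.537*exp(c) + 0.6889)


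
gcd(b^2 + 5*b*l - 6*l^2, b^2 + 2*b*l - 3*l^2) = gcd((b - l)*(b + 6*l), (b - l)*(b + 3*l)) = b - l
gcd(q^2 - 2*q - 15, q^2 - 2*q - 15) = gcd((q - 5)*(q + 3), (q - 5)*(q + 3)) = q^2 - 2*q - 15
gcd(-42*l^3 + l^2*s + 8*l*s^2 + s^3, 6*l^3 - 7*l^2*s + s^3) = -6*l^2 + l*s + s^2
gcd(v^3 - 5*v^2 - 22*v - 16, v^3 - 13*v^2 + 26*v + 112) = v^2 - 6*v - 16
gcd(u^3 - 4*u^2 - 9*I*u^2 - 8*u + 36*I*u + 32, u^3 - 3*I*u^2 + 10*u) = 1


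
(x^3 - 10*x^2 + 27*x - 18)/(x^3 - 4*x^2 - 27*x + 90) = (x - 1)/(x + 5)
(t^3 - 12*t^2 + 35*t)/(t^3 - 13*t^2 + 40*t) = (t - 7)/(t - 8)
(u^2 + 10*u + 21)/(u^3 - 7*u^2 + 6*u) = (u^2 + 10*u + 21)/(u*(u^2 - 7*u + 6))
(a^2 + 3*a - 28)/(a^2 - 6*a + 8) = (a + 7)/(a - 2)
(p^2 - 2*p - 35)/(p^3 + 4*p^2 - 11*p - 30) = (p - 7)/(p^2 - p - 6)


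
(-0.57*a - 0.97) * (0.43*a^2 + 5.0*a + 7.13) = -0.2451*a^3 - 3.2671*a^2 - 8.9141*a - 6.9161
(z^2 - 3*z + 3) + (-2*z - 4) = z^2 - 5*z - 1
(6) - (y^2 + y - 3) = -y^2 - y + 9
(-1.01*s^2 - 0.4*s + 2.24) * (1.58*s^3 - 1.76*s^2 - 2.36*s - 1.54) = -1.5958*s^5 + 1.1456*s^4 + 6.6268*s^3 - 1.443*s^2 - 4.6704*s - 3.4496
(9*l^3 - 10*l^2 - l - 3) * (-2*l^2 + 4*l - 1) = -18*l^5 + 56*l^4 - 47*l^3 + 12*l^2 - 11*l + 3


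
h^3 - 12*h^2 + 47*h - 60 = (h - 5)*(h - 4)*(h - 3)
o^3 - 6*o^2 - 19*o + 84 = (o - 7)*(o - 3)*(o + 4)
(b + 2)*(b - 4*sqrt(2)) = b^2 - 4*sqrt(2)*b + 2*b - 8*sqrt(2)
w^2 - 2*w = w*(w - 2)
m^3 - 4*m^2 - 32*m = m*(m - 8)*(m + 4)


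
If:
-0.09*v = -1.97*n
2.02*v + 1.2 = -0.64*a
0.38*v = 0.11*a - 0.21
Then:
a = -0.07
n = -0.03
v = -0.57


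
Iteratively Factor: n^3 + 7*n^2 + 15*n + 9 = (n + 1)*(n^2 + 6*n + 9) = (n + 1)*(n + 3)*(n + 3)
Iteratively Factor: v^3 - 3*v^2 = (v - 3)*(v^2) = v*(v - 3)*(v)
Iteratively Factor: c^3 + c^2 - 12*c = (c - 3)*(c^2 + 4*c) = c*(c - 3)*(c + 4)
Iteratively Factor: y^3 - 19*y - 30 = (y - 5)*(y^2 + 5*y + 6) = (y - 5)*(y + 2)*(y + 3)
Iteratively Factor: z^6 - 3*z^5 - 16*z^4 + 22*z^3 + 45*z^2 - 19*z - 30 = (z + 1)*(z^5 - 4*z^4 - 12*z^3 + 34*z^2 + 11*z - 30) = (z - 5)*(z + 1)*(z^4 + z^3 - 7*z^2 - z + 6) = (z - 5)*(z - 1)*(z + 1)*(z^3 + 2*z^2 - 5*z - 6) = (z - 5)*(z - 2)*(z - 1)*(z + 1)*(z^2 + 4*z + 3) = (z - 5)*(z - 2)*(z - 1)*(z + 1)^2*(z + 3)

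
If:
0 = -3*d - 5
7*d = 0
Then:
No Solution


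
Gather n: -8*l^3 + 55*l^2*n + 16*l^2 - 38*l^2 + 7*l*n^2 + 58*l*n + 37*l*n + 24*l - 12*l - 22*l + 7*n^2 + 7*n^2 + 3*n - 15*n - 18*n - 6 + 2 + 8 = -8*l^3 - 22*l^2 - 10*l + n^2*(7*l + 14) + n*(55*l^2 + 95*l - 30) + 4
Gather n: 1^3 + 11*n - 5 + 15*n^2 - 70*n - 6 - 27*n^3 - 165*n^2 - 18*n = -27*n^3 - 150*n^2 - 77*n - 10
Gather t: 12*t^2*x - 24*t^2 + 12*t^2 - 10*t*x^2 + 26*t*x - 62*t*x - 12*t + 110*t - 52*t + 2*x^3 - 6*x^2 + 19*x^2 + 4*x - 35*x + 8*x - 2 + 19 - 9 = t^2*(12*x - 12) + t*(-10*x^2 - 36*x + 46) + 2*x^3 + 13*x^2 - 23*x + 8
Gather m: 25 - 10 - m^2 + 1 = 16 - m^2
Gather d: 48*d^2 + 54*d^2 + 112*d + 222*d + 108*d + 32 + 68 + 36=102*d^2 + 442*d + 136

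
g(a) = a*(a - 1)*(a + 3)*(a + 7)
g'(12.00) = 11043.00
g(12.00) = 37620.00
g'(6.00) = 1947.00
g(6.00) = 3510.00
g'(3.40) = 523.14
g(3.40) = 543.13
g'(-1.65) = -1.76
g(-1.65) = 31.58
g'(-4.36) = 64.81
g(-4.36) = -83.91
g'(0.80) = 15.93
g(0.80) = -4.74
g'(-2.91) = 45.05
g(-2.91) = 4.19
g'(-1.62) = -2.79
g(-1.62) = 31.51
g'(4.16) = 825.74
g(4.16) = 1050.41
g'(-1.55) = -5.13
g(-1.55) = 31.23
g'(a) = a*(a - 1)*(a + 3) + a*(a - 1)*(a + 7) + a*(a + 3)*(a + 7) + (a - 1)*(a + 3)*(a + 7)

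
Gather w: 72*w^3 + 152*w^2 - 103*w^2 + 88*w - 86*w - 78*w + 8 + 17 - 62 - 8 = 72*w^3 + 49*w^2 - 76*w - 45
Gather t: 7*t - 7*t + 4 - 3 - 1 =0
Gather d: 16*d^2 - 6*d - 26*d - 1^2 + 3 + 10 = 16*d^2 - 32*d + 12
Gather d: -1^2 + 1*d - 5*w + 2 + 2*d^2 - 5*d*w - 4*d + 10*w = 2*d^2 + d*(-5*w - 3) + 5*w + 1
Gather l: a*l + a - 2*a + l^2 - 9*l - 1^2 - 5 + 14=-a + l^2 + l*(a - 9) + 8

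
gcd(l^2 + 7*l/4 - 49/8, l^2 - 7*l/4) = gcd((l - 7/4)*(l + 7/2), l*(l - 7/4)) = l - 7/4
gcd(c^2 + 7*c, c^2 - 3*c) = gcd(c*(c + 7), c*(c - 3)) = c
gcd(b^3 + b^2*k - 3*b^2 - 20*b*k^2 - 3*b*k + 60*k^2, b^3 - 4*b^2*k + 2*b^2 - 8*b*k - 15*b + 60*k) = b^2 - 4*b*k - 3*b + 12*k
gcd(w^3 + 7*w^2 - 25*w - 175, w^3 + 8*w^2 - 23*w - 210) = w^2 + 2*w - 35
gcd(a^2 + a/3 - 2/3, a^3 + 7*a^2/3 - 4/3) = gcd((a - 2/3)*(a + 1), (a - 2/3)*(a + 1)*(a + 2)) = a^2 + a/3 - 2/3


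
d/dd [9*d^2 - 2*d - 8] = 18*d - 2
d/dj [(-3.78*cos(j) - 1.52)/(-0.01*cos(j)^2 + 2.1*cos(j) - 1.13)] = (0.0378*cos(j)^2 + 0.0304000000000002*cos(j) - 7.4634)*sin(j)/(0.0001*cos(j)^4 - 0.042*cos(j)^3 + 4.4326*cos(j)^2 - 4.746*cos(j) + 1.2769)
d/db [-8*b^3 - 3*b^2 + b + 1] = -24*b^2 - 6*b + 1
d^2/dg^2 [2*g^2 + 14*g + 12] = 4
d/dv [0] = 0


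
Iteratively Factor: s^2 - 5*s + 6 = (s - 2)*(s - 3)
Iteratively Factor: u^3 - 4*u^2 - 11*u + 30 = (u + 3)*(u^2 - 7*u + 10) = (u - 5)*(u + 3)*(u - 2)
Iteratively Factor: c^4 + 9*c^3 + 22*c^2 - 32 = (c - 1)*(c^3 + 10*c^2 + 32*c + 32) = (c - 1)*(c + 2)*(c^2 + 8*c + 16) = (c - 1)*(c + 2)*(c + 4)*(c + 4)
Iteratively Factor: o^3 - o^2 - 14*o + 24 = (o + 4)*(o^2 - 5*o + 6) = (o - 3)*(o + 4)*(o - 2)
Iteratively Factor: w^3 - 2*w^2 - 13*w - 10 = (w + 2)*(w^2 - 4*w - 5) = (w + 1)*(w + 2)*(w - 5)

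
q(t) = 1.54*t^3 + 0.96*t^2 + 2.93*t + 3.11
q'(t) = 4.62*t^2 + 1.92*t + 2.93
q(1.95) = 23.89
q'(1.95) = 24.24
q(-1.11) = -1.07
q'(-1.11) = 6.49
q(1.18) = 10.43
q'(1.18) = 11.63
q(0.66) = 5.90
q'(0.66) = 6.21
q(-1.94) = -10.21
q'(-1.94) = 16.59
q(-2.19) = -14.88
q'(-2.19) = 20.88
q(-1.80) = -8.03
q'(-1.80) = 14.44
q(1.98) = 24.63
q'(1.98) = 24.84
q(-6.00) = -312.55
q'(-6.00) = 157.73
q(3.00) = 62.12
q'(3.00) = 50.27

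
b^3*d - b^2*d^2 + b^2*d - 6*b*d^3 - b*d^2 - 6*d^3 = (b - 3*d)*(b + 2*d)*(b*d + d)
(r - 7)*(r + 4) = r^2 - 3*r - 28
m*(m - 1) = m^2 - m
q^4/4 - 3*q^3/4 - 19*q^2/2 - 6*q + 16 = (q/4 + 1)*(q - 8)*(q - 1)*(q + 2)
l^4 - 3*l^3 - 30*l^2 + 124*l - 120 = (l - 5)*(l - 2)^2*(l + 6)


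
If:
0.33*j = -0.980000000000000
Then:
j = -2.97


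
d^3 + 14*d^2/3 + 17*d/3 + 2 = (d + 2/3)*(d + 1)*(d + 3)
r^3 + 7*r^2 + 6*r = r*(r + 1)*(r + 6)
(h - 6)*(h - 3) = h^2 - 9*h + 18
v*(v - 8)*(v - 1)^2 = v^4 - 10*v^3 + 17*v^2 - 8*v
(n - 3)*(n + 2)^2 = n^3 + n^2 - 8*n - 12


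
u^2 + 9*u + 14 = (u + 2)*(u + 7)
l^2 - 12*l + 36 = (l - 6)^2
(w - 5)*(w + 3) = w^2 - 2*w - 15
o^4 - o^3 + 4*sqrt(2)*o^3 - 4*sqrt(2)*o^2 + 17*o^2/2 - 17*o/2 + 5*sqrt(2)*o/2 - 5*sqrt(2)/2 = (o - 1)*(o + sqrt(2)/2)*(o + sqrt(2))*(o + 5*sqrt(2)/2)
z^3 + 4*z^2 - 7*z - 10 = (z - 2)*(z + 1)*(z + 5)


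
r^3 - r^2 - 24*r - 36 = (r - 6)*(r + 2)*(r + 3)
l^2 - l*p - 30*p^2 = (l - 6*p)*(l + 5*p)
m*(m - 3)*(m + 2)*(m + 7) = m^4 + 6*m^3 - 13*m^2 - 42*m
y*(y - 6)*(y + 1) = y^3 - 5*y^2 - 6*y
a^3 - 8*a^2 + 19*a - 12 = (a - 4)*(a - 3)*(a - 1)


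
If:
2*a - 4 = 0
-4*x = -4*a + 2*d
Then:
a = 2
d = 4 - 2*x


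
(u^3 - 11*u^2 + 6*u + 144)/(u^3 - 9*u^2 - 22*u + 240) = (u + 3)/(u + 5)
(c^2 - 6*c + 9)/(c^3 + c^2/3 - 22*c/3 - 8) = 3*(c - 3)/(3*c^2 + 10*c + 8)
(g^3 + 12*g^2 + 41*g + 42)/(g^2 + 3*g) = g + 9 + 14/g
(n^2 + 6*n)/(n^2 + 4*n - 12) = n/(n - 2)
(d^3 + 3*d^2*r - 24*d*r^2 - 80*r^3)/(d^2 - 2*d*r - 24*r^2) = (-d^2 + d*r + 20*r^2)/(-d + 6*r)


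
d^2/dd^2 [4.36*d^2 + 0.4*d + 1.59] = 8.72000000000000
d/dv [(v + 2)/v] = -2/v^2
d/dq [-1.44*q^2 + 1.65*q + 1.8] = 1.65 - 2.88*q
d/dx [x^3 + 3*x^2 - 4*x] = 3*x^2 + 6*x - 4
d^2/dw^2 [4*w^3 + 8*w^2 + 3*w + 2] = 24*w + 16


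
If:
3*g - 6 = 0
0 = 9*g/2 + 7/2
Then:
No Solution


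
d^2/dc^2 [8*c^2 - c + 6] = 16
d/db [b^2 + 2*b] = 2*b + 2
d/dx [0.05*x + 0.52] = 0.0500000000000000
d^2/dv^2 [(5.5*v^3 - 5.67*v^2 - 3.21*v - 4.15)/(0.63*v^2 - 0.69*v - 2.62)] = (15.916104*v^3 - 6.37882200000001*v^2 + 205.558674*v - 83.88783)/(0.250047*v^6 - 0.821583*v^5 - 2.219805*v^4 + 6.504975*v^3 + 9.23157*v^2 - 14.209308*v - 17.984728)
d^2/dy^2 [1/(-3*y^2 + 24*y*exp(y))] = 2*(y*(y - 8*exp(y))*(-4*y*exp(y) - 8*exp(y) + 1) - 4*(4*y*exp(y) - y + 4*exp(y))^2)/(3*y^3*(y - 8*exp(y))^3)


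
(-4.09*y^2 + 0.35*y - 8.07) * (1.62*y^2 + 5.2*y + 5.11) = -6.6258*y^4 - 20.701*y^3 - 32.1533*y^2 - 40.1755*y - 41.2377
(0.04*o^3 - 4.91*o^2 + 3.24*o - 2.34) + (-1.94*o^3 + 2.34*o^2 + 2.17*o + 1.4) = -1.9*o^3 - 2.57*o^2 + 5.41*o - 0.94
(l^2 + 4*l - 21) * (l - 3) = l^3 + l^2 - 33*l + 63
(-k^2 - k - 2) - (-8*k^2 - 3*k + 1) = 7*k^2 + 2*k - 3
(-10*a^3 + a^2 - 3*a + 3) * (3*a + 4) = -30*a^4 - 37*a^3 - 5*a^2 - 3*a + 12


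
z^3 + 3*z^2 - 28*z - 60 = (z - 5)*(z + 2)*(z + 6)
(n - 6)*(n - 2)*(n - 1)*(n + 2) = n^4 - 7*n^3 + 2*n^2 + 28*n - 24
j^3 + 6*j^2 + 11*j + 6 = (j + 1)*(j + 2)*(j + 3)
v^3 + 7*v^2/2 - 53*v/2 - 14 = (v - 4)*(v + 1/2)*(v + 7)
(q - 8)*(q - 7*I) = q^2 - 8*q - 7*I*q + 56*I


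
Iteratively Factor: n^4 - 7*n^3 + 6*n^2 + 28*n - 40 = (n - 5)*(n^3 - 2*n^2 - 4*n + 8) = (n - 5)*(n - 2)*(n^2 - 4) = (n - 5)*(n - 2)*(n + 2)*(n - 2)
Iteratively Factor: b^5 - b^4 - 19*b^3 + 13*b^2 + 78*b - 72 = (b - 2)*(b^4 + b^3 - 17*b^2 - 21*b + 36) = (b - 2)*(b + 3)*(b^3 - 2*b^2 - 11*b + 12) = (b - 4)*(b - 2)*(b + 3)*(b^2 + 2*b - 3) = (b - 4)*(b - 2)*(b + 3)^2*(b - 1)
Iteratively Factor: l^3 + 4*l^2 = (l)*(l^2 + 4*l) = l^2*(l + 4)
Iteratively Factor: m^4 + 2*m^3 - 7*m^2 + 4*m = (m - 1)*(m^3 + 3*m^2 - 4*m) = (m - 1)^2*(m^2 + 4*m) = (m - 1)^2*(m + 4)*(m)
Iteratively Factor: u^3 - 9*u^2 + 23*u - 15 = (u - 3)*(u^2 - 6*u + 5) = (u - 3)*(u - 1)*(u - 5)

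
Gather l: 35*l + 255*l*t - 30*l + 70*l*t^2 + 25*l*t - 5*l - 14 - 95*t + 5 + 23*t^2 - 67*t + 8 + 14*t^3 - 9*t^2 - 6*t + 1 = l*(70*t^2 + 280*t) + 14*t^3 + 14*t^2 - 168*t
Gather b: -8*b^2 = -8*b^2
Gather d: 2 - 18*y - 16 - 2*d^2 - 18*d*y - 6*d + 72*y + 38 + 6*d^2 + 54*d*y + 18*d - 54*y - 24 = 4*d^2 + d*(36*y + 12)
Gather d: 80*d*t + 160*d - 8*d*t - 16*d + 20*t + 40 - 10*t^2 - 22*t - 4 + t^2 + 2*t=d*(72*t + 144) - 9*t^2 + 36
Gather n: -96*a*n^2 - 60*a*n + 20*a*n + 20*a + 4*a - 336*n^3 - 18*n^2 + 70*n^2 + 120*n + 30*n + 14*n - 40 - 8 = 24*a - 336*n^3 + n^2*(52 - 96*a) + n*(164 - 40*a) - 48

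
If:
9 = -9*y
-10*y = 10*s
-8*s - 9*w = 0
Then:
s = 1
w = -8/9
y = -1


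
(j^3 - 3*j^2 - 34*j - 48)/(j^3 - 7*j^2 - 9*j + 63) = (j^2 - 6*j - 16)/(j^2 - 10*j + 21)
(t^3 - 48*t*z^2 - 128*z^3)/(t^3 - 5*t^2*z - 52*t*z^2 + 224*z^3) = (-t^2 - 8*t*z - 16*z^2)/(-t^2 - 3*t*z + 28*z^2)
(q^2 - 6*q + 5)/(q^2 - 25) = (q - 1)/(q + 5)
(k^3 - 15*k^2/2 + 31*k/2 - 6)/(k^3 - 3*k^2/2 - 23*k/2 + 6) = (k - 3)/(k + 3)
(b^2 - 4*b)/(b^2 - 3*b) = (b - 4)/(b - 3)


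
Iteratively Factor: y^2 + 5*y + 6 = (y + 2)*(y + 3)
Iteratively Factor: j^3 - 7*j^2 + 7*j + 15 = (j - 5)*(j^2 - 2*j - 3) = (j - 5)*(j + 1)*(j - 3)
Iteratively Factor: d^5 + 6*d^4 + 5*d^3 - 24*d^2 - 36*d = (d + 3)*(d^4 + 3*d^3 - 4*d^2 - 12*d) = (d + 2)*(d + 3)*(d^3 + d^2 - 6*d) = (d + 2)*(d + 3)^2*(d^2 - 2*d) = d*(d + 2)*(d + 3)^2*(d - 2)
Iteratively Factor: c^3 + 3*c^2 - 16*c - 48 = (c + 4)*(c^2 - c - 12) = (c - 4)*(c + 4)*(c + 3)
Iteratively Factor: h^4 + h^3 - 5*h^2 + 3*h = (h + 3)*(h^3 - 2*h^2 + h) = (h - 1)*(h + 3)*(h^2 - h) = h*(h - 1)*(h + 3)*(h - 1)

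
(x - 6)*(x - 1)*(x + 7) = x^3 - 43*x + 42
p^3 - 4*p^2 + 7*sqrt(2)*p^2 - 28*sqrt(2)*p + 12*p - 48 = (p - 4)*(p + sqrt(2))*(p + 6*sqrt(2))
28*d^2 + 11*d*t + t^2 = (4*d + t)*(7*d + t)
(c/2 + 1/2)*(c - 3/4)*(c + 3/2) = c^3/2 + 7*c^2/8 - 3*c/16 - 9/16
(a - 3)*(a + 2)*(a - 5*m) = a^3 - 5*a^2*m - a^2 + 5*a*m - 6*a + 30*m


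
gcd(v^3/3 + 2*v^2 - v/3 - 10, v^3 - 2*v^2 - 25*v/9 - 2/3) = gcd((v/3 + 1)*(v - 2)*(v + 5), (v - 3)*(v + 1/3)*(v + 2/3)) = 1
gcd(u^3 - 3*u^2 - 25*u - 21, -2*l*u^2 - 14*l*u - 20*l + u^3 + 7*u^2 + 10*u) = 1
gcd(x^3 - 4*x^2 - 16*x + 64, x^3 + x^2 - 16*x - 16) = x^2 - 16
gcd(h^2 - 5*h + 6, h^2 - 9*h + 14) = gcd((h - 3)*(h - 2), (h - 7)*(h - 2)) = h - 2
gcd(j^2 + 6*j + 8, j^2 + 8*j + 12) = j + 2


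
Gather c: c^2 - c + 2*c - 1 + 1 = c^2 + c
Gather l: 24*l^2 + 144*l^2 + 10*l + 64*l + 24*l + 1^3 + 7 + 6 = 168*l^2 + 98*l + 14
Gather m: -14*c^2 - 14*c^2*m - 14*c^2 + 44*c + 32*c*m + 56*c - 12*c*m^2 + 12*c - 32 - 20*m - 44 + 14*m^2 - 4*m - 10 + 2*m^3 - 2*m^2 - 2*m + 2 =-28*c^2 + 112*c + 2*m^3 + m^2*(12 - 12*c) + m*(-14*c^2 + 32*c - 26) - 84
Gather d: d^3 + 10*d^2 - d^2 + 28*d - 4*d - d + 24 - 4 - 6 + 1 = d^3 + 9*d^2 + 23*d + 15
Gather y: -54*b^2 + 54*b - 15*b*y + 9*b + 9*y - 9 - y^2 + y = -54*b^2 + 63*b - y^2 + y*(10 - 15*b) - 9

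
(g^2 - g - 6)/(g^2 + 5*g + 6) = (g - 3)/(g + 3)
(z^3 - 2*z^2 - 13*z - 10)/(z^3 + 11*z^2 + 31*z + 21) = (z^2 - 3*z - 10)/(z^2 + 10*z + 21)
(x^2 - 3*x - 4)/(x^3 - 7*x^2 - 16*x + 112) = (x + 1)/(x^2 - 3*x - 28)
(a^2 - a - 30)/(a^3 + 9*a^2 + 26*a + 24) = (a^2 - a - 30)/(a^3 + 9*a^2 + 26*a + 24)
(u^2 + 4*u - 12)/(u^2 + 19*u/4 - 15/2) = 4*(u - 2)/(4*u - 5)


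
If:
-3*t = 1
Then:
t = -1/3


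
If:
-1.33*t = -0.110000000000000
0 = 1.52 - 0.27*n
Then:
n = 5.63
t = 0.08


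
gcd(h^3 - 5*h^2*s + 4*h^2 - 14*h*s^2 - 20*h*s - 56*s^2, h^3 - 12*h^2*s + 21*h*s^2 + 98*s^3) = -h^2 + 5*h*s + 14*s^2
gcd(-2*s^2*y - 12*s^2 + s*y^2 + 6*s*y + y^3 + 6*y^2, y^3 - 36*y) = y + 6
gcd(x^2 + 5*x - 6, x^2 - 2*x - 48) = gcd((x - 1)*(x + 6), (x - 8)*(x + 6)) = x + 6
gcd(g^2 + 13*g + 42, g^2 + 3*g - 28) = g + 7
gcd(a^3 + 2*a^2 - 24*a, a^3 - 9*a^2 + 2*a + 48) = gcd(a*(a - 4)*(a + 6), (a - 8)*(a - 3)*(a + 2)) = 1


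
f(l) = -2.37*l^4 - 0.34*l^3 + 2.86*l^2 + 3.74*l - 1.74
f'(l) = -9.48*l^3 - 1.02*l^2 + 5.72*l + 3.74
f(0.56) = 0.96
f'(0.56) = 4.96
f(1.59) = -5.08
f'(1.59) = -27.85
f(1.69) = -8.22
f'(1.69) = -35.26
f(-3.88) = -490.46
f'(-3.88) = 519.93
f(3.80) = -459.06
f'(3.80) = -509.44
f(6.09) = -3209.69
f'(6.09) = -2140.47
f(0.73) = 1.71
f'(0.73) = 3.68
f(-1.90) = -27.08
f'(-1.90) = 54.21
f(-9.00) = -15105.45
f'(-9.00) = 6780.56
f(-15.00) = -118248.09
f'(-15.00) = 31683.44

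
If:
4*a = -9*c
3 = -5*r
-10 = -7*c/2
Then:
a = -45/7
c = 20/7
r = -3/5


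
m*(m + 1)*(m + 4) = m^3 + 5*m^2 + 4*m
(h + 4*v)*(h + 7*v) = h^2 + 11*h*v + 28*v^2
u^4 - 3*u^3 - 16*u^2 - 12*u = u*(u - 6)*(u + 1)*(u + 2)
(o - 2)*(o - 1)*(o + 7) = o^3 + 4*o^2 - 19*o + 14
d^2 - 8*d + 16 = (d - 4)^2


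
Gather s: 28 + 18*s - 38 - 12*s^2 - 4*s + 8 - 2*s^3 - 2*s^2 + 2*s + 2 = -2*s^3 - 14*s^2 + 16*s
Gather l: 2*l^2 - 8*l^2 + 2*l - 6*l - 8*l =-6*l^2 - 12*l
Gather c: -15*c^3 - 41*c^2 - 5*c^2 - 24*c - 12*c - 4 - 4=-15*c^3 - 46*c^2 - 36*c - 8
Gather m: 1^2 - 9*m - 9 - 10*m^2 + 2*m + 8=-10*m^2 - 7*m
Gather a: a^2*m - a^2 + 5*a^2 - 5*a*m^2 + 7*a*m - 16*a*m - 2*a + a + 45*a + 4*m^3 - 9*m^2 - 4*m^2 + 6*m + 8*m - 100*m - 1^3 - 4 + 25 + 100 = a^2*(m + 4) + a*(-5*m^2 - 9*m + 44) + 4*m^3 - 13*m^2 - 86*m + 120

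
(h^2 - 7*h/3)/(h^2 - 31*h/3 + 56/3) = h/(h - 8)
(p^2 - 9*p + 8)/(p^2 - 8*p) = (p - 1)/p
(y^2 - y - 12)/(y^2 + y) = (y^2 - y - 12)/(y*(y + 1))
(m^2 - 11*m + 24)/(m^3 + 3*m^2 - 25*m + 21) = (m - 8)/(m^2 + 6*m - 7)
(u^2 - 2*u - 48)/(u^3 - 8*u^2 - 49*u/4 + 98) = 4*(u + 6)/(4*u^2 - 49)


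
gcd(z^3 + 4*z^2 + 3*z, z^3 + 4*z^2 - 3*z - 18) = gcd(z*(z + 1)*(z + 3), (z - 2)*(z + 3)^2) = z + 3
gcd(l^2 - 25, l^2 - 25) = l^2 - 25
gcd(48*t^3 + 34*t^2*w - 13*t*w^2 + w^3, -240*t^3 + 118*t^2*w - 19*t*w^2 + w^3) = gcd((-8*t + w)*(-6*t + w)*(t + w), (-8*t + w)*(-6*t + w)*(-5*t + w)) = 48*t^2 - 14*t*w + w^2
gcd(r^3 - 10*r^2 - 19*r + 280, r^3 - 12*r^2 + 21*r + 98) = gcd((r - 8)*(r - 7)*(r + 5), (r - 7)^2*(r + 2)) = r - 7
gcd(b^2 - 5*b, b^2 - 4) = 1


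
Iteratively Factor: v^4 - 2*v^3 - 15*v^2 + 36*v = (v - 3)*(v^3 + v^2 - 12*v) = v*(v - 3)*(v^2 + v - 12) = v*(v - 3)^2*(v + 4)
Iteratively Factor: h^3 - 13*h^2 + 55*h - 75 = (h - 5)*(h^2 - 8*h + 15) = (h - 5)*(h - 3)*(h - 5)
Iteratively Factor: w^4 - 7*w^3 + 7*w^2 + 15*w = (w - 5)*(w^3 - 2*w^2 - 3*w) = w*(w - 5)*(w^2 - 2*w - 3) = w*(w - 5)*(w - 3)*(w + 1)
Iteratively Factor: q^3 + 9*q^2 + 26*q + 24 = (q + 4)*(q^2 + 5*q + 6) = (q + 2)*(q + 4)*(q + 3)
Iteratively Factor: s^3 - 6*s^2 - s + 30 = (s + 2)*(s^2 - 8*s + 15) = (s - 3)*(s + 2)*(s - 5)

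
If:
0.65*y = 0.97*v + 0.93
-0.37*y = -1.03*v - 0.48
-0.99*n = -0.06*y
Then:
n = 0.10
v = 0.10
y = 1.58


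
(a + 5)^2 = a^2 + 10*a + 25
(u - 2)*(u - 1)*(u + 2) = u^3 - u^2 - 4*u + 4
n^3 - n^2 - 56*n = n*(n - 8)*(n + 7)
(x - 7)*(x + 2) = x^2 - 5*x - 14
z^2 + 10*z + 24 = (z + 4)*(z + 6)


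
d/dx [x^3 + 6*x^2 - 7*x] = 3*x^2 + 12*x - 7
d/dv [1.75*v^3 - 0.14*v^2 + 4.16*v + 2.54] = 5.25*v^2 - 0.28*v + 4.16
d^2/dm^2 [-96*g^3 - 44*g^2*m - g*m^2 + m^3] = -2*g + 6*m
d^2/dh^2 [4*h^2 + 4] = 8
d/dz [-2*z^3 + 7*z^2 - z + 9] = -6*z^2 + 14*z - 1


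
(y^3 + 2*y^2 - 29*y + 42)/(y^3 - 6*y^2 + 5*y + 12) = (y^2 + 5*y - 14)/(y^2 - 3*y - 4)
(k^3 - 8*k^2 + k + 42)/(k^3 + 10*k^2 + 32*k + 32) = (k^2 - 10*k + 21)/(k^2 + 8*k + 16)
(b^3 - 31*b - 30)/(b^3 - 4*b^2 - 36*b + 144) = (b^2 + 6*b + 5)/(b^2 + 2*b - 24)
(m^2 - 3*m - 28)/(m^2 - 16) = (m - 7)/(m - 4)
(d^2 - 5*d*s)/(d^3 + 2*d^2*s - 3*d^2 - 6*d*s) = (d - 5*s)/(d^2 + 2*d*s - 3*d - 6*s)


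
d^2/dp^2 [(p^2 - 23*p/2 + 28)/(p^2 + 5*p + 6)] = 11*(-3*p^3 + 12*p^2 + 114*p + 166)/(p^6 + 15*p^5 + 93*p^4 + 305*p^3 + 558*p^2 + 540*p + 216)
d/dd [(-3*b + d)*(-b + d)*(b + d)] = -b^2 - 6*b*d + 3*d^2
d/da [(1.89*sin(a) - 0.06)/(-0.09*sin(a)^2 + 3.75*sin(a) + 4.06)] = (0.1701*sin(a)^2 - 0.0107999999999997*sin(a) + 7.8984)*cos(a)/(0.0081*sin(a)^4 - 0.675*sin(a)^3 + 13.3317*sin(a)^2 + 30.45*sin(a) + 16.4836)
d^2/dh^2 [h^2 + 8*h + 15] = 2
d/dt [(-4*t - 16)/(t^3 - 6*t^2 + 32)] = 4*(-t^3 + 6*t^2 + 3*t*(t - 4)*(t + 4) - 32)/(t^3 - 6*t^2 + 32)^2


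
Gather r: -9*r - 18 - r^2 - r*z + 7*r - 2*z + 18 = -r^2 + r*(-z - 2) - 2*z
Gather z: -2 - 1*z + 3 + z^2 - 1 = z^2 - z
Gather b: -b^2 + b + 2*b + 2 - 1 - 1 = -b^2 + 3*b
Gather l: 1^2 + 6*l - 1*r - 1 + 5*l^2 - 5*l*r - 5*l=5*l^2 + l*(1 - 5*r) - r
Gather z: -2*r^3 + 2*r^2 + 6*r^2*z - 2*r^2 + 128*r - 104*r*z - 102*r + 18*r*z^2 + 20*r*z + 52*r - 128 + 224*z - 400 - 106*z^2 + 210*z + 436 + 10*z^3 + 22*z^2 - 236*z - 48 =-2*r^3 + 78*r + 10*z^3 + z^2*(18*r - 84) + z*(6*r^2 - 84*r + 198) - 140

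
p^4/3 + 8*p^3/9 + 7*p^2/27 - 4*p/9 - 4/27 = (p/3 + 1/3)*(p - 2/3)*(p + 1/3)*(p + 2)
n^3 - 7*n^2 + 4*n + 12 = (n - 6)*(n - 2)*(n + 1)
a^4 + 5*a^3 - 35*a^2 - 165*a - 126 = (a - 6)*(a + 1)*(a + 3)*(a + 7)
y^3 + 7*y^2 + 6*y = y*(y + 1)*(y + 6)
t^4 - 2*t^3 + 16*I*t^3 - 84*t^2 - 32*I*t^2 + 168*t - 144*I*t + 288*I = (t - 2)*(t + 4*I)*(t + 6*I)^2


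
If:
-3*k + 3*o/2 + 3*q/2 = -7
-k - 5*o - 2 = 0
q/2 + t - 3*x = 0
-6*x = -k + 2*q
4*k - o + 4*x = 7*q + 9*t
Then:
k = 487/264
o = -203/264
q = -5/24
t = 163/132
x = 199/528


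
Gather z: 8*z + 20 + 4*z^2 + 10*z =4*z^2 + 18*z + 20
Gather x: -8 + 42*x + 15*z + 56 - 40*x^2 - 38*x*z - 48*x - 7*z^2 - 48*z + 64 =-40*x^2 + x*(-38*z - 6) - 7*z^2 - 33*z + 112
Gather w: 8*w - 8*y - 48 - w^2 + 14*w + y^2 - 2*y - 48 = -w^2 + 22*w + y^2 - 10*y - 96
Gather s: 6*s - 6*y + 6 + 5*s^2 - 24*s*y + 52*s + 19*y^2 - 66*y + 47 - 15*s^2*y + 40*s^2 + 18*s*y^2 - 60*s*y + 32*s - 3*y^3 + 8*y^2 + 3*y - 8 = s^2*(45 - 15*y) + s*(18*y^2 - 84*y + 90) - 3*y^3 + 27*y^2 - 69*y + 45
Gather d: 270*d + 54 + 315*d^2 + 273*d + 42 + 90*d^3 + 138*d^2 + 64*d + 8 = 90*d^3 + 453*d^2 + 607*d + 104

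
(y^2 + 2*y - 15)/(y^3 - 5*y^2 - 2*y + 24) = (y + 5)/(y^2 - 2*y - 8)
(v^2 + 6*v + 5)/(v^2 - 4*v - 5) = (v + 5)/(v - 5)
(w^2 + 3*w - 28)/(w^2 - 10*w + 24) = (w + 7)/(w - 6)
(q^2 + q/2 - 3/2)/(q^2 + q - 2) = (q + 3/2)/(q + 2)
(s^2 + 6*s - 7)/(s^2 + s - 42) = (s - 1)/(s - 6)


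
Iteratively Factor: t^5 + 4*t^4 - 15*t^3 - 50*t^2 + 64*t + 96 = (t + 4)*(t^4 - 15*t^2 + 10*t + 24) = (t - 3)*(t + 4)*(t^3 + 3*t^2 - 6*t - 8) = (t - 3)*(t + 1)*(t + 4)*(t^2 + 2*t - 8) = (t - 3)*(t + 1)*(t + 4)^2*(t - 2)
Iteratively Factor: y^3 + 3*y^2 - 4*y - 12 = (y + 3)*(y^2 - 4) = (y + 2)*(y + 3)*(y - 2)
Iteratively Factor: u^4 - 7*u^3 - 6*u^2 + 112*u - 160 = (u + 4)*(u^3 - 11*u^2 + 38*u - 40) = (u - 4)*(u + 4)*(u^2 - 7*u + 10) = (u - 4)*(u - 2)*(u + 4)*(u - 5)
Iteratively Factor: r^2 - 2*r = (r - 2)*(r)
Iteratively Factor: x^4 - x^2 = (x + 1)*(x^3 - x^2) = (x - 1)*(x + 1)*(x^2) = x*(x - 1)*(x + 1)*(x)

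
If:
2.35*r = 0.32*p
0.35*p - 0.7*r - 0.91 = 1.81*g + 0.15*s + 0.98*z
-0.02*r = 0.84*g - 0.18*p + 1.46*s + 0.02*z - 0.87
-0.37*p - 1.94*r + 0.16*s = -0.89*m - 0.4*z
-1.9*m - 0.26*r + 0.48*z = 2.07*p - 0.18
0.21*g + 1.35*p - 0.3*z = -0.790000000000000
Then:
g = 2.25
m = 1.10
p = -2.16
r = -0.29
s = -0.88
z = -5.51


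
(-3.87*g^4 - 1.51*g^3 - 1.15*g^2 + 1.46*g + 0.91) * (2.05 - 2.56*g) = 9.9072*g^5 - 4.0679*g^4 - 0.1515*g^3 - 6.0951*g^2 + 0.6634*g + 1.8655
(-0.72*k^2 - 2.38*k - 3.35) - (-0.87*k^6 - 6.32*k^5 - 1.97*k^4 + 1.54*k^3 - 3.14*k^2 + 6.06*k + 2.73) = 0.87*k^6 + 6.32*k^5 + 1.97*k^4 - 1.54*k^3 + 2.42*k^2 - 8.44*k - 6.08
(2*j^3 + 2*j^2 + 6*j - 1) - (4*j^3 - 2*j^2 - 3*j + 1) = -2*j^3 + 4*j^2 + 9*j - 2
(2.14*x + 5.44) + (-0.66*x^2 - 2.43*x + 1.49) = -0.66*x^2 - 0.29*x + 6.93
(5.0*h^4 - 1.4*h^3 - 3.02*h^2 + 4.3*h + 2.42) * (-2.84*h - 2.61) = -14.2*h^5 - 9.074*h^4 + 12.2308*h^3 - 4.3298*h^2 - 18.0958*h - 6.3162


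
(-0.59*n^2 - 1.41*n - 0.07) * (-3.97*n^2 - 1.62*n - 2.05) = 2.3423*n^4 + 6.5535*n^3 + 3.7716*n^2 + 3.0039*n + 0.1435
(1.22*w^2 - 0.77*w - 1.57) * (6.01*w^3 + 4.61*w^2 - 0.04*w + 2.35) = 7.3322*w^5 + 0.9965*w^4 - 13.0342*w^3 - 4.3399*w^2 - 1.7467*w - 3.6895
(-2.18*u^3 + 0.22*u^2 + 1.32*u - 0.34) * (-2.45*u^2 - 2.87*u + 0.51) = 5.341*u^5 + 5.7176*u^4 - 4.9772*u^3 - 2.8432*u^2 + 1.649*u - 0.1734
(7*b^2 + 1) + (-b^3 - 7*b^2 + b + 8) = -b^3 + b + 9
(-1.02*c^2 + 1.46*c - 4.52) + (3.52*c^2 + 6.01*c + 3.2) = 2.5*c^2 + 7.47*c - 1.32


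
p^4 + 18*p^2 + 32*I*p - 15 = (p - 5*I)*(p + I)^2*(p + 3*I)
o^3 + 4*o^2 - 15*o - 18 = (o - 3)*(o + 1)*(o + 6)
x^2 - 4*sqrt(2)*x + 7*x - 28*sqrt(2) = (x + 7)*(x - 4*sqrt(2))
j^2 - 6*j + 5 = (j - 5)*(j - 1)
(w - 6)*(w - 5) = w^2 - 11*w + 30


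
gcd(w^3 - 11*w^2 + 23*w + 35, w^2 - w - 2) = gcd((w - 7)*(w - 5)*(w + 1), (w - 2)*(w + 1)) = w + 1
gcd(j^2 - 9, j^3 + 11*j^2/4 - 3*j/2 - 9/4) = j + 3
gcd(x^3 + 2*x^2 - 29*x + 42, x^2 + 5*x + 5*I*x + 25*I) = 1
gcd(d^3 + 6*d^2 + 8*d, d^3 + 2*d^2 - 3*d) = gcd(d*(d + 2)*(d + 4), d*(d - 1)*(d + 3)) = d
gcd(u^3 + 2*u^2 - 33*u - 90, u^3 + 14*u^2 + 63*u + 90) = u^2 + 8*u + 15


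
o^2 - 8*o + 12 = (o - 6)*(o - 2)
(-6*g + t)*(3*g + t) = -18*g^2 - 3*g*t + t^2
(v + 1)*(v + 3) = v^2 + 4*v + 3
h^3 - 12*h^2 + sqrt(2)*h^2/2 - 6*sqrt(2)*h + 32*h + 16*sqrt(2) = (h - 8)*(h - 4)*(h + sqrt(2)/2)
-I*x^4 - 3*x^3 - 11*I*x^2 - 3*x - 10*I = (x - 5*I)*(x - I)*(x + 2*I)*(-I*x + 1)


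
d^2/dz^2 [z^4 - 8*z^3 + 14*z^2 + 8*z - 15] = 12*z^2 - 48*z + 28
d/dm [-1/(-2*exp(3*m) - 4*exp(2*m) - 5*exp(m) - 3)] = (-6*exp(2*m) - 8*exp(m) - 5)*exp(m)/(2*exp(3*m) + 4*exp(2*m) + 5*exp(m) + 3)^2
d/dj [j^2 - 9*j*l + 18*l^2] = 2*j - 9*l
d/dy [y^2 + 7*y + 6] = 2*y + 7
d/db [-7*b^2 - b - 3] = -14*b - 1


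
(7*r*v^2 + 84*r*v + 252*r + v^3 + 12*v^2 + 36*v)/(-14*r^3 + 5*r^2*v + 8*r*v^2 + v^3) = (-v^2 - 12*v - 36)/(2*r^2 - r*v - v^2)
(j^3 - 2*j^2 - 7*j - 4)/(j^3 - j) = (j^2 - 3*j - 4)/(j*(j - 1))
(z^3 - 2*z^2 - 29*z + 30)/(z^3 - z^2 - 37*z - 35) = (z^2 - 7*z + 6)/(z^2 - 6*z - 7)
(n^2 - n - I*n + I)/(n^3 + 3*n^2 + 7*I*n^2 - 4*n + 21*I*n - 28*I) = (n - I)/(n^2 + n*(4 + 7*I) + 28*I)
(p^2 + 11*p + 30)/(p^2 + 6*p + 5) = (p + 6)/(p + 1)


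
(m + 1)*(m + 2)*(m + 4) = m^3 + 7*m^2 + 14*m + 8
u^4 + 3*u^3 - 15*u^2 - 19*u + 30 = (u - 3)*(u - 1)*(u + 2)*(u + 5)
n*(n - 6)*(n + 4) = n^3 - 2*n^2 - 24*n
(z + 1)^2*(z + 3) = z^3 + 5*z^2 + 7*z + 3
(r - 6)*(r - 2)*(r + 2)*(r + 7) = r^4 + r^3 - 46*r^2 - 4*r + 168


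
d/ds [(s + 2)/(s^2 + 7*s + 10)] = -1/(s^2 + 10*s + 25)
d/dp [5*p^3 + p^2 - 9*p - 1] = 15*p^2 + 2*p - 9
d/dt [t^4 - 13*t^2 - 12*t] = 4*t^3 - 26*t - 12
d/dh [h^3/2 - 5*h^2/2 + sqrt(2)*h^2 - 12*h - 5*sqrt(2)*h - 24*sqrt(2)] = 3*h^2/2 - 5*h + 2*sqrt(2)*h - 12 - 5*sqrt(2)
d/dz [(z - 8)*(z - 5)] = 2*z - 13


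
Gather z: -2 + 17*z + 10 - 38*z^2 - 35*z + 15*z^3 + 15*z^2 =15*z^3 - 23*z^2 - 18*z + 8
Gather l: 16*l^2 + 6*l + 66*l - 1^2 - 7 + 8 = 16*l^2 + 72*l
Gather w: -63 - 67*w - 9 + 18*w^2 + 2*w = 18*w^2 - 65*w - 72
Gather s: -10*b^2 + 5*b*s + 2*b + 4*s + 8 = -10*b^2 + 2*b + s*(5*b + 4) + 8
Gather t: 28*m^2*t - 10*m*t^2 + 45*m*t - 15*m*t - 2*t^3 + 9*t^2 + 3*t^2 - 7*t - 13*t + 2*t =-2*t^3 + t^2*(12 - 10*m) + t*(28*m^2 + 30*m - 18)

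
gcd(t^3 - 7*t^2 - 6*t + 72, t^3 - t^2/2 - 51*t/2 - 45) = t^2 - 3*t - 18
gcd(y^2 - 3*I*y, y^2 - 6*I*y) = y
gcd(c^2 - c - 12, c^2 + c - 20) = c - 4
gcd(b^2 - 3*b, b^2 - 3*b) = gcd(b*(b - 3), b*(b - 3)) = b^2 - 3*b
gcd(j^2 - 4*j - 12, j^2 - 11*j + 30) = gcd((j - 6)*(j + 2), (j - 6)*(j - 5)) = j - 6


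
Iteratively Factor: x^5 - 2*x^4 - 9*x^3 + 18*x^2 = (x - 2)*(x^4 - 9*x^2) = (x - 2)*(x + 3)*(x^3 - 3*x^2) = x*(x - 2)*(x + 3)*(x^2 - 3*x) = x*(x - 3)*(x - 2)*(x + 3)*(x)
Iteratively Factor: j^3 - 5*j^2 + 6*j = (j - 2)*(j^2 - 3*j) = j*(j - 2)*(j - 3)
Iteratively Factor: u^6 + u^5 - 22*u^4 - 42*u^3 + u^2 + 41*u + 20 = (u + 1)*(u^5 - 22*u^3 - 20*u^2 + 21*u + 20) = (u - 1)*(u + 1)*(u^4 + u^3 - 21*u^2 - 41*u - 20) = (u - 1)*(u + 1)*(u + 4)*(u^3 - 3*u^2 - 9*u - 5) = (u - 5)*(u - 1)*(u + 1)*(u + 4)*(u^2 + 2*u + 1) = (u - 5)*(u - 1)*(u + 1)^2*(u + 4)*(u + 1)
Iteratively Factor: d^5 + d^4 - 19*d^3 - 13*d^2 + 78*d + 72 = (d + 4)*(d^4 - 3*d^3 - 7*d^2 + 15*d + 18) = (d - 3)*(d + 4)*(d^3 - 7*d - 6) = (d - 3)^2*(d + 4)*(d^2 + 3*d + 2) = (d - 3)^2*(d + 2)*(d + 4)*(d + 1)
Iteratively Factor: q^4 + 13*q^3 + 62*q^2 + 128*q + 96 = (q + 4)*(q^3 + 9*q^2 + 26*q + 24) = (q + 4)^2*(q^2 + 5*q + 6) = (q + 2)*(q + 4)^2*(q + 3)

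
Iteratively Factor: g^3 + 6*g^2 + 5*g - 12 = (g + 4)*(g^2 + 2*g - 3) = (g - 1)*(g + 4)*(g + 3)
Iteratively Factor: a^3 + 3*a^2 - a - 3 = (a - 1)*(a^2 + 4*a + 3) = (a - 1)*(a + 3)*(a + 1)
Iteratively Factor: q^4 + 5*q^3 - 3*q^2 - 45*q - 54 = (q - 3)*(q^3 + 8*q^2 + 21*q + 18) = (q - 3)*(q + 3)*(q^2 + 5*q + 6) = (q - 3)*(q + 3)^2*(q + 2)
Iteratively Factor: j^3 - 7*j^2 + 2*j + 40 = (j - 4)*(j^2 - 3*j - 10) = (j - 5)*(j - 4)*(j + 2)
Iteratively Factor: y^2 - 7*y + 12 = (y - 3)*(y - 4)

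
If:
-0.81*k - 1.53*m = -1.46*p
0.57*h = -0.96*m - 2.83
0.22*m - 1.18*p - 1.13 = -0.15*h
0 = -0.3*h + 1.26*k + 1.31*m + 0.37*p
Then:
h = 2.18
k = 5.36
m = -4.24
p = -1.47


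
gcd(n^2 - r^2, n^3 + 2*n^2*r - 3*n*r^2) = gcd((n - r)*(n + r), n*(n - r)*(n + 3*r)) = -n + r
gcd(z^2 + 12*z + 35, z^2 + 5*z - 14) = z + 7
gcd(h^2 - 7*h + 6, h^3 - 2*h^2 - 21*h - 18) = h - 6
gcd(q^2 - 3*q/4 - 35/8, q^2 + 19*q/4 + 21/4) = q + 7/4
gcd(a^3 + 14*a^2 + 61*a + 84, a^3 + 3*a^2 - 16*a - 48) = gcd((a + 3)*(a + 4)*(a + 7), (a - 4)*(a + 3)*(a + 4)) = a^2 + 7*a + 12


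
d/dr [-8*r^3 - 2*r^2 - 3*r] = -24*r^2 - 4*r - 3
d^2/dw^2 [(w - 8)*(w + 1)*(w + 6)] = 6*w - 2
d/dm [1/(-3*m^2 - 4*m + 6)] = 2*(3*m + 2)/(3*m^2 + 4*m - 6)^2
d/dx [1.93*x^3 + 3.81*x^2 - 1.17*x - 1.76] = 5.79*x^2 + 7.62*x - 1.17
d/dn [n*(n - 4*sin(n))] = -4*n*cos(n) + 2*n - 4*sin(n)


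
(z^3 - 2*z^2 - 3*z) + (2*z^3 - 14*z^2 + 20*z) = 3*z^3 - 16*z^2 + 17*z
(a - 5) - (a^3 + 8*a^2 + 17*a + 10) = -a^3 - 8*a^2 - 16*a - 15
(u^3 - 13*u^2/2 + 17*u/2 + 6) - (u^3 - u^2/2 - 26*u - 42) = -6*u^2 + 69*u/2 + 48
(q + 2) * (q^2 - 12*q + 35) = q^3 - 10*q^2 + 11*q + 70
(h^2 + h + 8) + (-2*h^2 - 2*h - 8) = -h^2 - h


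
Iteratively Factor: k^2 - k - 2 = (k - 2)*(k + 1)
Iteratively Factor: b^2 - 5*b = (b - 5)*(b)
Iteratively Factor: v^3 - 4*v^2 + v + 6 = (v - 3)*(v^2 - v - 2) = (v - 3)*(v - 2)*(v + 1)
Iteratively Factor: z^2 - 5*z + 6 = (z - 3)*(z - 2)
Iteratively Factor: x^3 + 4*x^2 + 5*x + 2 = (x + 2)*(x^2 + 2*x + 1) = (x + 1)*(x + 2)*(x + 1)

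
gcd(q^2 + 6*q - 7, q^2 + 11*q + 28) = q + 7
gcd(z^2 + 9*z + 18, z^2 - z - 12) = z + 3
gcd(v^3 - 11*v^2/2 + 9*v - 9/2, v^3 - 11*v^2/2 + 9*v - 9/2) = v^3 - 11*v^2/2 + 9*v - 9/2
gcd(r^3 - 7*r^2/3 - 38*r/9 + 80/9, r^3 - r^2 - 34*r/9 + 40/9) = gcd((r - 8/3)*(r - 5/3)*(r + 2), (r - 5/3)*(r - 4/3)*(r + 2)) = r^2 + r/3 - 10/3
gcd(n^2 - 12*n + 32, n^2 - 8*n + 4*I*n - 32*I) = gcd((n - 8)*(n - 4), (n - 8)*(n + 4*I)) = n - 8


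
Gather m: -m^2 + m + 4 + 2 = -m^2 + m + 6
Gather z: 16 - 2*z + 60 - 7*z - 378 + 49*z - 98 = 40*z - 400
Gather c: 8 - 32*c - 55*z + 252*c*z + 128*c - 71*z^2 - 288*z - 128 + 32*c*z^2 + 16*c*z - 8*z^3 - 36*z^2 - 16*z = c*(32*z^2 + 268*z + 96) - 8*z^3 - 107*z^2 - 359*z - 120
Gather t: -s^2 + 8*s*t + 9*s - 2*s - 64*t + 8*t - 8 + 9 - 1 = -s^2 + 7*s + t*(8*s - 56)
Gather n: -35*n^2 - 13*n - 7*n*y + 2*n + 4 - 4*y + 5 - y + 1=-35*n^2 + n*(-7*y - 11) - 5*y + 10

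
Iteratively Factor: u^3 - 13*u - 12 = (u + 3)*(u^2 - 3*u - 4) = (u + 1)*(u + 3)*(u - 4)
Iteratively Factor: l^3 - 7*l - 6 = (l + 2)*(l^2 - 2*l - 3) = (l - 3)*(l + 2)*(l + 1)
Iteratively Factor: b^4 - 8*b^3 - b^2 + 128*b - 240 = (b - 5)*(b^3 - 3*b^2 - 16*b + 48) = (b - 5)*(b - 4)*(b^2 + b - 12) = (b - 5)*(b - 4)*(b - 3)*(b + 4)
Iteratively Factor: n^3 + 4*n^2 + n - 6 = (n + 3)*(n^2 + n - 2) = (n + 2)*(n + 3)*(n - 1)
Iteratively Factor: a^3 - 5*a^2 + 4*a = (a - 1)*(a^2 - 4*a) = a*(a - 1)*(a - 4)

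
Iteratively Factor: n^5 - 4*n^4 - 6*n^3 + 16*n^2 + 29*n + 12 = (n - 4)*(n^4 - 6*n^2 - 8*n - 3) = (n - 4)*(n + 1)*(n^3 - n^2 - 5*n - 3) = (n - 4)*(n + 1)^2*(n^2 - 2*n - 3) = (n - 4)*(n + 1)^3*(n - 3)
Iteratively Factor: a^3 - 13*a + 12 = (a + 4)*(a^2 - 4*a + 3) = (a - 3)*(a + 4)*(a - 1)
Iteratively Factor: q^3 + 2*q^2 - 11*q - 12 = (q - 3)*(q^2 + 5*q + 4) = (q - 3)*(q + 4)*(q + 1)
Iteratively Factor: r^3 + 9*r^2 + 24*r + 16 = (r + 4)*(r^2 + 5*r + 4) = (r + 4)^2*(r + 1)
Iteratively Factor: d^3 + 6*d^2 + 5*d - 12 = (d + 4)*(d^2 + 2*d - 3) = (d + 3)*(d + 4)*(d - 1)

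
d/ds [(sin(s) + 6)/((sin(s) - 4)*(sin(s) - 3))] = (-12*sin(s) + cos(s)^2 + 53)*cos(s)/((sin(s) - 4)^2*(sin(s) - 3)^2)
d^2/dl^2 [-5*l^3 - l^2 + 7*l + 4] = -30*l - 2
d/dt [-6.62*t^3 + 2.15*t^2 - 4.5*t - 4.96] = -19.86*t^2 + 4.3*t - 4.5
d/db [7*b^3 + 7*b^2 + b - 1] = 21*b^2 + 14*b + 1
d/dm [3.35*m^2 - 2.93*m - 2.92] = 6.7*m - 2.93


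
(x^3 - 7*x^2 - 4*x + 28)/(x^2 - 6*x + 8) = (x^2 - 5*x - 14)/(x - 4)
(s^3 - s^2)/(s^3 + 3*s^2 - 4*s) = s/(s + 4)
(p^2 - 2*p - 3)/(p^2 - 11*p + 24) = (p + 1)/(p - 8)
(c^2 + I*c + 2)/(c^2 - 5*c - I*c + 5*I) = (c + 2*I)/(c - 5)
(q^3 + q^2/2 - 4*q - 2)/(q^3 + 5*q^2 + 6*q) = (q^2 - 3*q/2 - 1)/(q*(q + 3))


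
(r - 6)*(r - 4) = r^2 - 10*r + 24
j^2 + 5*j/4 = j*(j + 5/4)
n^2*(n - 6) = n^3 - 6*n^2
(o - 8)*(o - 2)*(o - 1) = o^3 - 11*o^2 + 26*o - 16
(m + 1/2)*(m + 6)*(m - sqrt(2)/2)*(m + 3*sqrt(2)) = m^4 + 5*sqrt(2)*m^3/2 + 13*m^3/2 + 65*sqrt(2)*m^2/4 - 39*m/2 + 15*sqrt(2)*m/2 - 9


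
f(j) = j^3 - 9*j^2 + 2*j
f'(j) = 3*j^2 - 18*j + 2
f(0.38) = -0.48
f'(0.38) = -4.41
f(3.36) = -56.95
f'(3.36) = -24.61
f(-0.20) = -0.77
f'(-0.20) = 5.72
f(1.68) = -17.30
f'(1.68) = -19.77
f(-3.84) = -197.01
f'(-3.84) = 115.36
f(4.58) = -83.56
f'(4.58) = -17.51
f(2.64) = -39.05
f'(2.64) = -24.61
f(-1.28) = -19.40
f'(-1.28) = 29.96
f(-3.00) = -114.00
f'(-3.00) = 83.00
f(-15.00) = -5430.00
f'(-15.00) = 947.00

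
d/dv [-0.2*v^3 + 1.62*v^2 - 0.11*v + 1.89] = -0.6*v^2 + 3.24*v - 0.11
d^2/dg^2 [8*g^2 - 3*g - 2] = 16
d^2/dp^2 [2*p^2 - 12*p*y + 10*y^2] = 4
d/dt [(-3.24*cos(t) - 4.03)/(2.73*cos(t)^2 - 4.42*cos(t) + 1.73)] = (-8.8452*cos(t)^2 - 22.0038*cos(t) + 23.4178)*sin(t)/(7.4529*cos(t)^4 - 24.1332*cos(t)^3 + 28.9822*cos(t)^2 - 15.2932*cos(t) + 2.9929)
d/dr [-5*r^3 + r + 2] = 1 - 15*r^2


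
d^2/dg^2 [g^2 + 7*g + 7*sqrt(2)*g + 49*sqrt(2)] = 2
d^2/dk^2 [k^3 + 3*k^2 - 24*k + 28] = 6*k + 6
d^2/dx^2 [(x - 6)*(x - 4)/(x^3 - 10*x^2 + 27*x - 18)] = 2*(x^3 - 12*x^2 + 39*x - 40)/(x^6 - 12*x^5 + 57*x^4 - 136*x^3 + 171*x^2 - 108*x + 27)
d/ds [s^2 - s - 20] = 2*s - 1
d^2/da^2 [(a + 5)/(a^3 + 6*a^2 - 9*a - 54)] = 6*(3*(a + 5)*(a^2 + 4*a - 3)^2 + (-a^2 - 4*a - (a + 2)*(a + 5) + 3)*(a^3 + 6*a^2 - 9*a - 54))/(a^3 + 6*a^2 - 9*a - 54)^3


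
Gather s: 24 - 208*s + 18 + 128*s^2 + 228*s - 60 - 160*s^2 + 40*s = -32*s^2 + 60*s - 18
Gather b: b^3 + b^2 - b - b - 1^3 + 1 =b^3 + b^2 - 2*b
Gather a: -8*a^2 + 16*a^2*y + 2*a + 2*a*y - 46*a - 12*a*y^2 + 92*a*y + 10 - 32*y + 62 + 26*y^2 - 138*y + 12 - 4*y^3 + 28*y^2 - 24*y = a^2*(16*y - 8) + a*(-12*y^2 + 94*y - 44) - 4*y^3 + 54*y^2 - 194*y + 84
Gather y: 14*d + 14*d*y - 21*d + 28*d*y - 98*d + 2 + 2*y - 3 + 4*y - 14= -105*d + y*(42*d + 6) - 15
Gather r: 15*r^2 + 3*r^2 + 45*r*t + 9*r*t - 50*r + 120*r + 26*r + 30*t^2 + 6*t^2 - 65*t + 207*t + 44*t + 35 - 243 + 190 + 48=18*r^2 + r*(54*t + 96) + 36*t^2 + 186*t + 30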